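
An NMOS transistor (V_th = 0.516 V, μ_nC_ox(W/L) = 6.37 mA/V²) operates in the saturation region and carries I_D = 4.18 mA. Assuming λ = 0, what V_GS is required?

V_GS = 1.66 V

In saturation I_D = ½ k_n (V_GS − V_th)², so V_GS − V_th = √(2 I_D / k_n) = √(2 × 4.18 / 6.37) = 1.15 V.
V_GS = 0.516 + 1.15 = 1.66 V.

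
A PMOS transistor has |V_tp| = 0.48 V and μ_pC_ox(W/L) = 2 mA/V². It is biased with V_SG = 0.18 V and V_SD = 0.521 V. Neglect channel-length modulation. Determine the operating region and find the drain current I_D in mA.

Cutoff; I_D = 0 mA

V_SG = 0.18 V < |V_tp| = 0.48 V, so the transistor is in cutoff.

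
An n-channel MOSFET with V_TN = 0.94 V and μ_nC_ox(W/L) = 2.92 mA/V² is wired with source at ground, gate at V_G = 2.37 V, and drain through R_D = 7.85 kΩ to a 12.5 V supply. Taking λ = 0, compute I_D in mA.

I_D = 1.54 mA

V_GS = V_G = 2.37 V, so V_ov = 2.37 − 0.94 = 1.43 V.
Assume saturation: I_D = ½ k_n V_ov² = 0.5 × 2.92 × 1.43² = 2.99 mA, giving V_DS = V_DD − I_D R_D = 12.5 − 2.99 × 7.85 = -10.9 V.
But -10.9 V < V_ov = 1.43 V, so the device is actually in triode.
In triode I_D = k_n[V_ov V_DS − ½ V_DS²] and I_D = (V_DD − V_DS)/R_D. Equating: 11.5 V_DS² − 33.78 V_DS + 12.5 = 0, giving V_DS = 0.434 V (the root below V_ov).
I_D = (12.5 − 0.434) / 7.85 = 1.54 mA.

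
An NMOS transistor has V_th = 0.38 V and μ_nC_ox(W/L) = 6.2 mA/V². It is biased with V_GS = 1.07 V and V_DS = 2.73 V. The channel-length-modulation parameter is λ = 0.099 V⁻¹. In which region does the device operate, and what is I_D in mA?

Saturation; I_D = 1.87 mA

V_ov = V_GS − V_th = 1.07 − 0.38 = 0.69 V.
Since V_DS = 2.73 V ≥ V_ov = 0.69 V, the device is in saturation.
I_D = ½ k_n V_ov² (1 + λ V_DS) = 0.5 × 6.2 × 0.69² × (1 + 0.099 × 2.73) = 1.87 mA.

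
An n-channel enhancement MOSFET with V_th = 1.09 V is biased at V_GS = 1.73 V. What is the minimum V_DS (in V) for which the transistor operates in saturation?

The boundary between triode and saturation is V_DS = V_GS − V_th = V_ov.
V_ov = 1.73 − 1.09 = 0.64 V.

V_DS,sat = 0.640 V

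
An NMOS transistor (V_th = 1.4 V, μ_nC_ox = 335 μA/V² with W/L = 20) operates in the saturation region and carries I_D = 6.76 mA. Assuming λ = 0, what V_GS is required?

V_GS = 2.82 V

k_n = μ_nC_ox · (W/L) = 6.7 mA/V².
In saturation I_D = ½ k_n (V_GS − V_th)², so V_GS − V_th = √(2 I_D / k_n) = √(2 × 6.76 / 6.7) = 1.42 V.
V_GS = 1.4 + 1.42 = 2.82 V.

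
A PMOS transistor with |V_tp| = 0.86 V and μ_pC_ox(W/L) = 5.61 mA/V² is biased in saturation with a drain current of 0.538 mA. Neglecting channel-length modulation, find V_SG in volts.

In saturation I_D = ½ k_p (V_SG − |V_tp|)², so V_SG − |V_tp| = √(2 I_D / k_p) = √(2 × 0.538 / 5.61) = 0.438 V.
V_SG = 0.86 + 0.438 = 1.3 V.

V_SG = 1.30 V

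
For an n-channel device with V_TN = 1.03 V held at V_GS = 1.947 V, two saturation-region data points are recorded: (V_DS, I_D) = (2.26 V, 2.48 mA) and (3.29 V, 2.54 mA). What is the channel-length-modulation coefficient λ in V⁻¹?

λ = 0.0248 V⁻¹

With V_GS fixed, I_D ∝ (1 + λ V_DS) in saturation, so I_D2/I_D1 = (1 + λ V_DS2)/(1 + λ V_DS1).
2.54/2.48 = 1.024 = (1 + 3.29 λ)/(1 + 2.26 λ).
Solving: λ (I_D1 V_DS2 − I_D2 V_DS1) = I_D2 − I_D1, so λ = (2.54 − 2.48) / (2.48 × 3.29 − 2.54 × 2.26) = 0.06 / 2.42 = 0.0248 V⁻¹.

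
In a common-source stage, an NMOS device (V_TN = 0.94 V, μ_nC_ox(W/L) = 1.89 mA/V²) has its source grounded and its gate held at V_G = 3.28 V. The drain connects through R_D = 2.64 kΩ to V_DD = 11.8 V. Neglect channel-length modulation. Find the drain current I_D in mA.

V_GS = V_G = 3.28 V, so V_ov = 3.28 − 0.94 = 2.34 V.
Assume saturation: I_D = ½ k_n V_ov² = 0.5 × 1.89 × 2.34² = 5.17 mA, giving V_DS = V_DD − I_D R_D = 11.8 − 5.17 × 2.64 = -1.86 V.
But -1.86 V < V_ov = 2.34 V, so the device is actually in triode.
In triode I_D = k_n[V_ov V_DS − ½ V_DS²] and I_D = (V_DD − V_DS)/R_D. Equating: 2.49 V_DS² − 12.68 V_DS + 11.8 = 0, giving V_DS = 1.23 V (the root below V_ov).
I_D = (11.8 − 1.23) / 2.64 = 4 mA.

I_D = 4.00 mA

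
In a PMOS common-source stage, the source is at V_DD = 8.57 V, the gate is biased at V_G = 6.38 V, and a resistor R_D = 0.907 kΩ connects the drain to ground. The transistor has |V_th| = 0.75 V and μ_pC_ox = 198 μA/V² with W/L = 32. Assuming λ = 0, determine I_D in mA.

V_SG = V_DD − V_G = 8.57 − 6.38 = 2.19 V, so V_ov = 2.19 − 0.75 = 1.44 V.
k_p = μ_pC_ox · (W/L) = 6.336 mA/V².
Assume saturation: I_D = ½ k_p V_ov² = 0.5 × 6.336 × 1.44² = 6.57 mA, giving V_SD = V_DD − I_D R_D = 8.57 − 6.57 × 0.907 = 2.61 V.
V_SD = 2.61 V ≥ V_ov = 1.44 V, confirming saturation.

I_D = 6.57 mA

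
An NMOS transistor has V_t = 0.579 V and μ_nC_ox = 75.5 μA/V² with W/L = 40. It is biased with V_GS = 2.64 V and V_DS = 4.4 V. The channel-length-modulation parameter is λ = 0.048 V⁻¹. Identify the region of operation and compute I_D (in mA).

k_n = μ_nC_ox · (W/L) = 3.02 mA/V².
V_ov = V_GS − V_t = 2.64 − 0.579 = 2.06 V.
Since V_DS = 4.4 V ≥ V_ov = 2.06 V, the device is in saturation.
I_D = ½ k_n V_ov² (1 + λ V_DS) = 0.5 × 3.02 × 2.06² × (1 + 0.048 × 4.4) = 7.77 mA.

Saturation; I_D = 7.77 mA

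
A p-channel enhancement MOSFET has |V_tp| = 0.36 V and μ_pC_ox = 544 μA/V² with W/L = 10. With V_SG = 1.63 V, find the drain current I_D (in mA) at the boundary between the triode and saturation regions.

I_D = 4.39 mA

At the boundary V_SD = V_ov = V_SG − |V_tp| = 1.63 − 0.36 = 1.27 V.
k_p = μ_pC_ox · (W/L) = 5.44 mA/V².
I_D = ½ k_p V_ov² = 0.5 × 5.44 × 1.27² = 4.39 mA.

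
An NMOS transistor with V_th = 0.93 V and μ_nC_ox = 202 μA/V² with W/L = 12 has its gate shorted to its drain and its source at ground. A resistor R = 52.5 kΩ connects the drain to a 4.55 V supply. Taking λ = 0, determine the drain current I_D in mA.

I_D = 0.0646 mA

With gate tied to drain, V_GS = V_DS ≥ V_GS − V_th, so the device is in saturation.
k_n = μ_nC_ox · (W/L) = 2.424 mA/V².
KCL at the drain: ½ k_n (V_GS − V_th)² = (V_DD − V_GS)/R.
Let x = V_GS − 0.93. Then 63.6 x² + x − 3.62 = 0, giving x = 0.231 V (positive root), so V_GS = 1.16 V.
I_D = (V_DD − V_GS)/R = (4.55 − 1.16) / 52.5 = 0.0646 mA.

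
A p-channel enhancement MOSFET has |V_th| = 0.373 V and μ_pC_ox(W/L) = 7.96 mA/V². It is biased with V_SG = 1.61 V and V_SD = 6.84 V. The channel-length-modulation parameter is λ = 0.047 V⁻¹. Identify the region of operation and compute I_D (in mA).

V_ov = V_SG − |V_th| = 1.61 − 0.373 = 1.24 V.
Since V_SD = 6.84 V ≥ V_ov = 1.24 V, the device is in saturation.
I_D = ½ k_p V_ov² (1 + λ V_SD) = 0.5 × 7.96 × 1.24² × (1 + 0.047 × 6.84) = 8.05 mA.

Saturation; I_D = 8.05 mA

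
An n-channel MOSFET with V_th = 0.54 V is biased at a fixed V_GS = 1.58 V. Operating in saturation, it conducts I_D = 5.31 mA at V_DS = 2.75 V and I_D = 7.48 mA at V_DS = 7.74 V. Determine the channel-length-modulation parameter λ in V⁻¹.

With V_GS fixed, I_D ∝ (1 + λ V_DS) in saturation, so I_D2/I_D1 = (1 + λ V_DS2)/(1 + λ V_DS1).
7.48/5.31 = 1.409 = (1 + 7.74 λ)/(1 + 2.75 λ).
Solving: λ (I_D1 V_DS2 − I_D2 V_DS1) = I_D2 − I_D1, so λ = (7.48 − 5.31) / (5.31 × 7.74 − 7.48 × 2.75) = 2.17 / 20.5 = 0.106 V⁻¹.

λ = 0.106 V⁻¹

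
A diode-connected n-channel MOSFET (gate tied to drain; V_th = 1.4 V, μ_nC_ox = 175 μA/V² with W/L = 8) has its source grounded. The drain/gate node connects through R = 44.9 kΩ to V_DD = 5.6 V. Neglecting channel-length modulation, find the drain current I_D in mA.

I_D = 0.0857 mA

With gate tied to drain, V_GS = V_DS ≥ V_GS − V_th, so the device is in saturation.
k_n = μ_nC_ox · (W/L) = 1.4 mA/V².
KCL at the drain: ½ k_n (V_GS − V_th)² = (V_DD − V_GS)/R.
Let x = V_GS − 1.4. Then 31.4 x² + x − 4.2 = 0, giving x = 0.35 V (positive root), so V_GS = 1.75 V.
I_D = (V_DD − V_GS)/R = (5.6 − 1.75) / 44.9 = 0.0857 mA.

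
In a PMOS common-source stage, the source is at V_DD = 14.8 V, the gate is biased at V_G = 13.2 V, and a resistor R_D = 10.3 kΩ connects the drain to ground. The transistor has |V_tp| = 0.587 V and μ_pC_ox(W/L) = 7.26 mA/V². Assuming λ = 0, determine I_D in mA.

I_D = 1.42 mA

V_SG = V_DD − V_G = 14.8 − 13.2 = 1.6 V, so V_ov = 1.6 − 0.587 = 1.01 V.
Assume saturation: I_D = ½ k_p V_ov² = 0.5 × 7.26 × 1.01² = 3.72 mA, giving V_SD = V_DD − I_D R_D = 14.8 − 3.72 × 10.3 = -23.6 V.
But -23.6 V < V_ov = 1.01 V, so the device is actually in triode.
In triode I_D = k_p[V_ov V_SD − ½ V_SD²] and I_D = (V_DD − V_SD)/R_D. Equating: 37.4 V_SD² − 76.75 V_SD + 14.8 = 0, giving V_SD = 0.215 V (the root below V_ov).
I_D = (14.8 − 0.215) / 10.3 = 1.42 mA.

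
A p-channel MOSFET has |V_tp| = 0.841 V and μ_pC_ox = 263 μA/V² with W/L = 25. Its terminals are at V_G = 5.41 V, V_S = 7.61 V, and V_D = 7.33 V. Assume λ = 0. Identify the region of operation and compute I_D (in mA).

Triode; I_D = 2.24 mA

V_SG = V_S − V_G = 7.61 − 5.41 = 2.2 V; V_SD = V_S − V_D = 7.61 − 7.33 = 0.28 V.
k_p = μ_pC_ox · (W/L) = 6.575 mA/V².
V_ov = V_SG − |V_tp| = 2.2 − 0.841 = 1.36 V.
Since V_SD = 0.28 V < V_ov = 1.36 V, the device is in the triode region.
I_D = k_p [V_ov · V_SD − ½ V_SD²] = 6.575 × [1.36 × 0.28 − 0.5 × 0.28²] = 2.24 mA.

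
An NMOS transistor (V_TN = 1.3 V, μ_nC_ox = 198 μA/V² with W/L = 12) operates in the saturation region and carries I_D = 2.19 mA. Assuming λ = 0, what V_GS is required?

V_GS = 2.66 V

k_n = μ_nC_ox · (W/L) = 2.376 mA/V².
In saturation I_D = ½ k_n (V_GS − V_TN)², so V_GS − V_TN = √(2 I_D / k_n) = √(2 × 2.19 / 2.376) = 1.36 V.
V_GS = 1.3 + 1.36 = 2.66 V.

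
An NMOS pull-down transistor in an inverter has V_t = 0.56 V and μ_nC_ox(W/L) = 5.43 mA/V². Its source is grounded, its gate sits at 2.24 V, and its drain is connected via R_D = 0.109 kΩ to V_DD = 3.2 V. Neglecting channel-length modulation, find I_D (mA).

V_GS = V_G = 2.24 V, so V_ov = 2.24 − 0.56 = 1.68 V.
Assume saturation: I_D = ½ k_n V_ov² = 0.5 × 5.43 × 1.68² = 7.66 mA, giving V_DS = V_DD − I_D R_D = 3.2 − 7.66 × 0.109 = 2.36 V.
V_DS = 2.36 V ≥ V_ov = 1.68 V, confirming saturation.

I_D = 7.66 mA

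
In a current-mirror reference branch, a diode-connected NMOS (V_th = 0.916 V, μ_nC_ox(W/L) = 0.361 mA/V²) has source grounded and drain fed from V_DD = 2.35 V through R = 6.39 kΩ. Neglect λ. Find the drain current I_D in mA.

With gate tied to drain, V_GS = V_DS ≥ V_GS − V_th, so the device is in saturation.
KCL at the drain: ½ k_n (V_GS − V_th)² = (V_DD − V_GS)/R.
Let x = V_GS − 0.916. Then 1.15 x² + x − 1.434 = 0, giving x = 0.763 V (positive root), so V_GS = 1.68 V.
I_D = (V_DD − V_GS)/R = (2.35 − 1.68) / 6.39 = 0.105 mA.

I_D = 0.105 mA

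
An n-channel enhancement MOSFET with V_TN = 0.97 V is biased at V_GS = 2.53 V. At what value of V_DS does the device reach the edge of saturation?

The boundary between triode and saturation is V_DS = V_GS − V_TN = V_ov.
V_ov = 2.53 − 0.97 = 1.56 V.

V_DS,sat = 1.56 V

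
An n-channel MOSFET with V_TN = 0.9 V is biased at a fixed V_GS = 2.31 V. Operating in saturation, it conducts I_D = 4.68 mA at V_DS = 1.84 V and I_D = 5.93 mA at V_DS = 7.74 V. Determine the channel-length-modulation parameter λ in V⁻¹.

λ = 0.0494 V⁻¹

With V_GS fixed, I_D ∝ (1 + λ V_DS) in saturation, so I_D2/I_D1 = (1 + λ V_DS2)/(1 + λ V_DS1).
5.93/4.68 = 1.267 = (1 + 7.74 λ)/(1 + 1.84 λ).
Solving: λ (I_D1 V_DS2 − I_D2 V_DS1) = I_D2 − I_D1, so λ = (5.93 − 4.68) / (4.68 × 7.74 − 5.93 × 1.84) = 1.25 / 25.3 = 0.0494 V⁻¹.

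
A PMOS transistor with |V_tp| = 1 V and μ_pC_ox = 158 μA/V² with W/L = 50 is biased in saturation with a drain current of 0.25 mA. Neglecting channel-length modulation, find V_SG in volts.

V_SG = 1.25 V

k_p = μ_pC_ox · (W/L) = 7.9 mA/V².
In saturation I_D = ½ k_p (V_SG − |V_tp|)², so V_SG − |V_tp| = √(2 I_D / k_p) = √(2 × 0.25 / 7.9) = 0.252 V.
V_SG = 1 + 0.252 = 1.25 V.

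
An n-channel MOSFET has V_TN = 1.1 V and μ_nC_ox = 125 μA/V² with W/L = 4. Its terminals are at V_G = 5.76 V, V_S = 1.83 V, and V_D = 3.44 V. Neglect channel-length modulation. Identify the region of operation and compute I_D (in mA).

V_GS = V_G − V_S = 5.76 − 1.83 = 3.93 V; V_DS = V_D − V_S = 3.44 − 1.83 = 1.61 V.
k_n = μ_nC_ox · (W/L) = 0.5 mA/V².
V_ov = V_GS − V_TN = 3.93 − 1.1 = 2.83 V.
Since V_DS = 1.61 V < V_ov = 2.83 V, the device is in the triode region.
I_D = k_n [V_ov · V_DS − ½ V_DS²] = 0.5 × [2.83 × 1.61 − 0.5 × 1.61²] = 1.63 mA.

Triode; I_D = 1.63 mA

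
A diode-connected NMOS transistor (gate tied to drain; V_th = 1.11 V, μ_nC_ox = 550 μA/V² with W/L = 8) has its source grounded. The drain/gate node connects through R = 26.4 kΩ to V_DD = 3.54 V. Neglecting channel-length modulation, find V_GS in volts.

With gate tied to drain, V_GS = V_DS ≥ V_GS − V_th, so the device is in saturation.
k_n = μ_nC_ox · (W/L) = 4.4 mA/V².
KCL at the drain: ½ k_n (V_GS − V_th)² = (V_DD − V_GS)/R.
Let x = V_GS − 1.11. Then 58.1 x² + x − 2.43 = 0, giving x = 0.196 V (positive root), so V_GS = 1.31 V.
I_D = (V_DD − V_GS)/R = (3.54 − 1.31) / 26.4 = 0.0846 mA.

V_GS = 1.31 V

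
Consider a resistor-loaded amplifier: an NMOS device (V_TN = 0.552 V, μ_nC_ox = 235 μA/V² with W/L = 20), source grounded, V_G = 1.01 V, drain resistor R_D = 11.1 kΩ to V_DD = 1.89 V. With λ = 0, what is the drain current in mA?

V_GS = V_G = 1.01 V, so V_ov = 1.01 − 0.552 = 0.458 V.
k_n = μ_nC_ox · (W/L) = 4.7 mA/V².
Assume saturation: I_D = ½ k_n V_ov² = 0.5 × 4.7 × 0.458² = 0.493 mA, giving V_DS = V_DD − I_D R_D = 1.89 − 0.493 × 11.1 = -3.58 V.
But -3.58 V < V_ov = 0.458 V, so the device is actually in triode.
In triode I_D = k_n[V_ov V_DS − ½ V_DS²] and I_D = (V_DD − V_DS)/R_D. Equating: 26.1 V_DS² − 24.89 V_DS + 1.89 = 0, giving V_DS = 0.0832 V (the root below V_ov).
I_D = (1.89 − 0.0832) / 11.1 = 0.163 mA.

I_D = 0.163 mA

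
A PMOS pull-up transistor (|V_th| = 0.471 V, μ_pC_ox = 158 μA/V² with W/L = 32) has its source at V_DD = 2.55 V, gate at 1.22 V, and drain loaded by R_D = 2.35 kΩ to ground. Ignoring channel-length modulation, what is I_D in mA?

I_D = 0.972 mA

V_SG = V_DD − V_G = 2.55 − 1.22 = 1.33 V, so V_ov = 1.33 − 0.471 = 0.859 V.
k_p = μ_pC_ox · (W/L) = 5.056 mA/V².
Assume saturation: I_D = ½ k_p V_ov² = 0.5 × 5.056 × 0.859² = 1.87 mA, giving V_SD = V_DD − I_D R_D = 2.55 − 1.87 × 2.35 = -1.83 V.
But -1.83 V < V_ov = 0.859 V, so the device is actually in triode.
In triode I_D = k_p[V_ov V_SD − ½ V_SD²] and I_D = (V_DD − V_SD)/R_D. Equating: 5.94 V_SD² − 11.21 V_SD + 2.55 = 0, giving V_SD = 0.265 V (the root below V_ov).
I_D = (2.55 − 0.265) / 2.35 = 0.972 mA.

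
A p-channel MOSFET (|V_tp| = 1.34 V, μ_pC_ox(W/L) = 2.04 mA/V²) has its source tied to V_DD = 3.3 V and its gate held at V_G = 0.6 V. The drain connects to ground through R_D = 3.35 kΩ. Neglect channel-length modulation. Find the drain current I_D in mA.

I_D = 0.876 mA

V_SG = V_DD − V_G = 3.3 − 0.6 = 2.7 V, so V_ov = 2.7 − 1.34 = 1.36 V.
Assume saturation: I_D = ½ k_p V_ov² = 0.5 × 2.04 × 1.36² = 1.89 mA, giving V_SD = V_DD − I_D R_D = 3.3 − 1.89 × 3.35 = -3.02 V.
But -3.02 V < V_ov = 1.36 V, so the device is actually in triode.
In triode I_D = k_p[V_ov V_SD − ½ V_SD²] and I_D = (V_DD − V_SD)/R_D. Equating: 3.42 V_SD² − 10.29 V_SD + 3.3 = 0, giving V_SD = 0.365 V (the root below V_ov).
I_D = (3.3 − 0.365) / 3.35 = 0.876 mA.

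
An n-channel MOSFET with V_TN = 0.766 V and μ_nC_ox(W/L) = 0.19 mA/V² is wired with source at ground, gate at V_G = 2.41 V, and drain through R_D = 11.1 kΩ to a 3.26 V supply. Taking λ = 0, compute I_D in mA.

I_D = 0.209 mA

V_GS = V_G = 2.41 V, so V_ov = 2.41 − 0.766 = 1.64 V.
Assume saturation: I_D = ½ k_n V_ov² = 0.5 × 0.19 × 1.64² = 0.257 mA, giving V_DS = V_DD − I_D R_D = 3.26 − 0.257 × 11.1 = 0.41 V.
But 0.41 V < V_ov = 1.64 V, so the device is actually in triode.
In triode I_D = k_n[V_ov V_DS − ½ V_DS²] and I_D = (V_DD − V_DS)/R_D. Equating: 1.05 V_DS² − 4.467 V_DS + 3.26 = 0, giving V_DS = 0.937 V (the root below V_ov).
I_D = (3.26 − 0.937) / 11.1 = 0.209 mA.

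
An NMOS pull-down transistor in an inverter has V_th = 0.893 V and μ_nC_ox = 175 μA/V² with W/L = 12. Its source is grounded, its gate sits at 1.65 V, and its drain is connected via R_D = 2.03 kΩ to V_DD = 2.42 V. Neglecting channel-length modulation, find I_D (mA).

I_D = 0.602 mA

V_GS = V_G = 1.65 V, so V_ov = 1.65 − 0.893 = 0.757 V.
k_n = μ_nC_ox · (W/L) = 2.1 mA/V².
Assume saturation: I_D = ½ k_n V_ov² = 0.5 × 2.1 × 0.757² = 0.602 mA, giving V_DS = V_DD − I_D R_D = 2.42 − 0.602 × 2.03 = 1.2 V.
V_DS = 1.2 V ≥ V_ov = 0.757 V, confirming saturation.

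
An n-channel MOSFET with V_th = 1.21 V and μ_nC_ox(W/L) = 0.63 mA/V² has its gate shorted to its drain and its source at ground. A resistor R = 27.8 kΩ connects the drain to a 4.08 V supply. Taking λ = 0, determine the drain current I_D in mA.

I_D = 0.0846 mA

With gate tied to drain, V_GS = V_DS ≥ V_GS − V_th, so the device is in saturation.
KCL at the drain: ½ k_n (V_GS − V_th)² = (V_DD − V_GS)/R.
Let x = V_GS − 1.21. Then 8.76 x² + x − 2.87 = 0, giving x = 0.518 V (positive root), so V_GS = 1.73 V.
I_D = (V_DD − V_GS)/R = (4.08 − 1.73) / 27.8 = 0.0846 mA.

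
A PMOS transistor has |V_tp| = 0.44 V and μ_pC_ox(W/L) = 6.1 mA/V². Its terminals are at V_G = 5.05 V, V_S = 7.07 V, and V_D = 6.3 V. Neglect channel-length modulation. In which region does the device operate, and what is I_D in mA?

Triode; I_D = 5.61 mA

V_SG = V_S − V_G = 7.07 − 5.05 = 2.02 V; V_SD = V_S − V_D = 7.07 − 6.3 = 0.77 V.
V_ov = V_SG − |V_tp| = 2.02 − 0.44 = 1.58 V.
Since V_SD = 0.77 V < V_ov = 1.58 V, the device is in the triode region.
I_D = k_p [V_ov · V_SD − ½ V_SD²] = 6.1 × [1.58 × 0.77 − 0.5 × 0.77²] = 5.61 mA.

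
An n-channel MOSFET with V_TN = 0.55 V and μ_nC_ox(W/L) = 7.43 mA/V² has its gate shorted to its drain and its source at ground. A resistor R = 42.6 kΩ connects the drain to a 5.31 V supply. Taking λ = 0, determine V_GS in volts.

V_GS = 0.720 V

With gate tied to drain, V_GS = V_DS ≥ V_GS − V_TN, so the device is in saturation.
KCL at the drain: ½ k_n (V_GS − V_TN)² = (V_DD − V_GS)/R.
Let x = V_GS − 0.55. Then 158 x² + x − 4.76 = 0, giving x = 0.17 V (positive root), so V_GS = 0.72 V.
I_D = (V_DD − V_GS)/R = (5.31 − 0.72) / 42.6 = 0.108 mA.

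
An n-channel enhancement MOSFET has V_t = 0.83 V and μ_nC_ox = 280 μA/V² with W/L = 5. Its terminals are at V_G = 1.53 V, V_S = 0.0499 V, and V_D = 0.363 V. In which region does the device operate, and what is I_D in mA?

V_GS = V_G − V_S = 1.53 − 0.0499 = 1.48 V; V_DS = V_D − V_S = 0.363 − 0.0499 = 0.313 V.
k_n = μ_nC_ox · (W/L) = 1.4 mA/V².
V_ov = V_GS − V_t = 1.48 − 0.83 = 0.65 V.
Since V_DS = 0.313 V < V_ov = 0.65 V, the device is in the triode region.
I_D = k_n [V_ov · V_DS − ½ V_DS²] = 1.4 × [0.65 × 0.313 − 0.5 × 0.313²] = 0.216 mA.

Triode; I_D = 0.216 mA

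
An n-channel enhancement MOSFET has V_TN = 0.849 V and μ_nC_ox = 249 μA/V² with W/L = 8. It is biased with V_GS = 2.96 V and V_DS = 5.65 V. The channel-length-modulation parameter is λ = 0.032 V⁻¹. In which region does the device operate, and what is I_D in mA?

k_n = μ_nC_ox · (W/L) = 1.992 mA/V².
V_ov = V_GS − V_TN = 2.96 − 0.849 = 2.11 V.
Since V_DS = 5.65 V ≥ V_ov = 2.11 V, the device is in saturation.
I_D = ½ k_n V_ov² (1 + λ V_DS) = 0.5 × 1.992 × 2.11² × (1 + 0.032 × 5.65) = 5.24 mA.

Saturation; I_D = 5.24 mA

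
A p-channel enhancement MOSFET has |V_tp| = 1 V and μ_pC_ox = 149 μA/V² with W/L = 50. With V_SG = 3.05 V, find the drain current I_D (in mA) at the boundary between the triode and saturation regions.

At the boundary V_SD = V_ov = V_SG − |V_tp| = 3.05 − 1 = 2.05 V.
k_p = μ_pC_ox · (W/L) = 7.45 mA/V².
I_D = ½ k_p V_ov² = 0.5 × 7.45 × 2.05² = 15.7 mA.

I_D = 15.7 mA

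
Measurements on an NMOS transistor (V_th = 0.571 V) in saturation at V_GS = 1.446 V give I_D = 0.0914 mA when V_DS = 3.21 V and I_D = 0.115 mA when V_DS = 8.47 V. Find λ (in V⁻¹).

With V_GS fixed, I_D ∝ (1 + λ V_DS) in saturation, so I_D2/I_D1 = (1 + λ V_DS2)/(1 + λ V_DS1).
0.115/0.0914 = 1.258 = (1 + 8.47 λ)/(1 + 3.21 λ).
Solving: λ (I_D1 V_DS2 − I_D2 V_DS1) = I_D2 − I_D1, so λ = (0.115 − 0.0914) / (0.0914 × 8.47 − 0.115 × 3.21) = 0.0236 / 0.405 = 0.0583 V⁻¹.

λ = 0.0583 V⁻¹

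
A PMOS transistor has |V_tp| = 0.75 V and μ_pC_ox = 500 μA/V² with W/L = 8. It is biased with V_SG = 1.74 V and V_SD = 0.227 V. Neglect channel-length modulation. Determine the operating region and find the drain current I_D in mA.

k_p = μ_pC_ox · (W/L) = 4 mA/V².
V_ov = V_SG − |V_tp| = 1.74 − 0.75 = 0.99 V.
Since V_SD = 0.227 V < V_ov = 0.99 V, the device is in the triode region.
I_D = k_p [V_ov · V_SD − ½ V_SD²] = 4 × [0.99 × 0.227 − 0.5 × 0.227²] = 0.796 mA.

Triode; I_D = 0.796 mA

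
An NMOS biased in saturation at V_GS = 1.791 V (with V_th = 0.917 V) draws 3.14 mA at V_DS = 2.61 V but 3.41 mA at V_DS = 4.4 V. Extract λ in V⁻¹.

With V_GS fixed, I_D ∝ (1 + λ V_DS) in saturation, so I_D2/I_D1 = (1 + λ V_DS2)/(1 + λ V_DS1).
3.41/3.14 = 1.086 = (1 + 4.4 λ)/(1 + 2.61 λ).
Solving: λ (I_D1 V_DS2 − I_D2 V_DS1) = I_D2 − I_D1, so λ = (3.41 − 3.14) / (3.14 × 4.4 − 3.41 × 2.61) = 0.27 / 4.92 = 0.0549 V⁻¹.

λ = 0.0549 V⁻¹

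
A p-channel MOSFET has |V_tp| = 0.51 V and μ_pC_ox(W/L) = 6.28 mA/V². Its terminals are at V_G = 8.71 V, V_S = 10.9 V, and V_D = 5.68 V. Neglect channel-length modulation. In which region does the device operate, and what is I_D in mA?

V_SG = V_S − V_G = 10.9 − 8.71 = 2.19 V; V_SD = V_S − V_D = 10.9 − 5.68 = 5.22 V.
V_ov = V_SG − |V_tp| = 2.19 − 0.51 = 1.68 V.
Since V_SD = 5.22 V ≥ V_ov = 1.68 V, the device is in saturation.
I_D = ½ k_p V_ov² = 0.5 × 6.28 × 1.68² = 8.86 mA.

Saturation; I_D = 8.86 mA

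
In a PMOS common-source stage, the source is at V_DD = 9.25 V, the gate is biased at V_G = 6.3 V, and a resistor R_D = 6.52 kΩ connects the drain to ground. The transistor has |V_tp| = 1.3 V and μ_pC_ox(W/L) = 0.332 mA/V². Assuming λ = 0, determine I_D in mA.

I_D = 0.452 mA

V_SG = V_DD − V_G = 9.25 − 6.3 = 2.95 V, so V_ov = 2.95 − 1.3 = 1.65 V.
Assume saturation: I_D = ½ k_p V_ov² = 0.5 × 0.332 × 1.65² = 0.452 mA, giving V_SD = V_DD − I_D R_D = 9.25 − 0.452 × 6.52 = 6.3 V.
V_SD = 6.3 V ≥ V_ov = 1.65 V, confirming saturation.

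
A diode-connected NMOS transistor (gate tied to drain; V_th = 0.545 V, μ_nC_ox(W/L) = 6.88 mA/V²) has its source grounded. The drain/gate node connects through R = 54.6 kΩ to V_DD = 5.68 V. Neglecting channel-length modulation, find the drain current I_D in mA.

I_D = 0.0911 mA

With gate tied to drain, V_GS = V_DS ≥ V_GS − V_th, so the device is in saturation.
KCL at the drain: ½ k_n (V_GS − V_th)² = (V_DD − V_GS)/R.
Let x = V_GS − 0.545. Then 188 x² + x − 5.135 = 0, giving x = 0.163 V (positive root), so V_GS = 0.708 V.
I_D = (V_DD − V_GS)/R = (5.68 − 0.708) / 54.6 = 0.0911 mA.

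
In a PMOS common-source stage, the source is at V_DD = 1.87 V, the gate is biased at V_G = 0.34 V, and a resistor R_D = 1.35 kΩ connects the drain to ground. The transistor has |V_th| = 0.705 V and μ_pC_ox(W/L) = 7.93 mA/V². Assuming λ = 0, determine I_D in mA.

I_D = 1.23 mA

V_SG = V_DD − V_G = 1.87 − 0.34 = 1.53 V, so V_ov = 1.53 − 0.705 = 0.825 V.
Assume saturation: I_D = ½ k_p V_ov² = 0.5 × 7.93 × 0.825² = 2.7 mA, giving V_SD = V_DD − I_D R_D = 1.87 − 2.7 × 1.35 = -1.77 V.
But -1.77 V < V_ov = 0.825 V, so the device is actually in triode.
In triode I_D = k_p[V_ov V_SD − ½ V_SD²] and I_D = (V_DD − V_SD)/R_D. Equating: 5.35 V_SD² − 9.832 V_SD + 1.87 = 0, giving V_SD = 0.215 V (the root below V_ov).
I_D = (1.87 − 0.215) / 1.35 = 1.23 mA.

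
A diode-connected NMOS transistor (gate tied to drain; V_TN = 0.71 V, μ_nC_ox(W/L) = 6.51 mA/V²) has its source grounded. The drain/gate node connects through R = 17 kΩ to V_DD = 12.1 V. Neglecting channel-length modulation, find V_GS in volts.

With gate tied to drain, V_GS = V_DS ≥ V_GS − V_TN, so the device is in saturation.
KCL at the drain: ½ k_n (V_GS − V_TN)² = (V_DD − V_GS)/R.
Let x = V_GS − 0.71. Then 55.3 x² + x − 11.39 = 0, giving x = 0.445 V (positive root), so V_GS = 1.15 V.
I_D = (V_DD − V_GS)/R = (12.1 − 1.15) / 17 = 0.644 mA.

V_GS = 1.15 V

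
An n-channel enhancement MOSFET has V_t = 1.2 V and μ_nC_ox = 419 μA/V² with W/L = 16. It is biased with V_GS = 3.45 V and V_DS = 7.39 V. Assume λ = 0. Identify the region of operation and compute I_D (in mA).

Saturation; I_D = 17.0 mA

k_n = μ_nC_ox · (W/L) = 6.704 mA/V².
V_ov = V_GS − V_t = 3.45 − 1.2 = 2.25 V.
Since V_DS = 7.39 V ≥ V_ov = 2.25 V, the device is in saturation.
I_D = ½ k_n V_ov² = 0.5 × 6.704 × 2.25² = 17 mA.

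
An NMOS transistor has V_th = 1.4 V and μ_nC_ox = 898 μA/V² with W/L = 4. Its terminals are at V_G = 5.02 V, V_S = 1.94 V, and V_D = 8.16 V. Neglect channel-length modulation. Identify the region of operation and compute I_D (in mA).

V_GS = V_G − V_S = 5.02 − 1.94 = 3.08 V; V_DS = V_D − V_S = 8.16 − 1.94 = 6.22 V.
k_n = μ_nC_ox · (W/L) = 3.592 mA/V².
V_ov = V_GS − V_th = 3.08 − 1.4 = 1.68 V.
Since V_DS = 6.22 V ≥ V_ov = 1.68 V, the device is in saturation.
I_D = ½ k_n V_ov² = 0.5 × 3.592 × 1.68² = 5.07 mA.

Saturation; I_D = 5.07 mA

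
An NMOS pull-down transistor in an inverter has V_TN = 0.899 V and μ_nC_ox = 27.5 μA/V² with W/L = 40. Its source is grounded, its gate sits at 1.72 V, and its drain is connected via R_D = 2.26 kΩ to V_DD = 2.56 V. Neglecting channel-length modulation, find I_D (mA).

I_D = 0.371 mA

V_GS = V_G = 1.72 V, so V_ov = 1.72 − 0.899 = 0.821 V.
k_n = μ_nC_ox · (W/L) = 1.1 mA/V².
Assume saturation: I_D = ½ k_n V_ov² = 0.5 × 1.1 × 0.821² = 0.371 mA, giving V_DS = V_DD − I_D R_D = 2.56 − 0.371 × 2.26 = 1.72 V.
V_DS = 1.72 V ≥ V_ov = 0.821 V, confirming saturation.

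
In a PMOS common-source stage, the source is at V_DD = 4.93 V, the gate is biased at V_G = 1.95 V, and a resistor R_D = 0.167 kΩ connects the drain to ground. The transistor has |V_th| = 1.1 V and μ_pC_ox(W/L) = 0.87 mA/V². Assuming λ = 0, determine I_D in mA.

I_D = 1.54 mA

V_SG = V_DD − V_G = 4.93 − 1.95 = 2.98 V, so V_ov = 2.98 − 1.1 = 1.88 V.
Assume saturation: I_D = ½ k_p V_ov² = 0.5 × 0.87 × 1.88² = 1.54 mA, giving V_SD = V_DD − I_D R_D = 4.93 − 1.54 × 0.167 = 4.67 V.
V_SD = 4.67 V ≥ V_ov = 1.88 V, confirming saturation.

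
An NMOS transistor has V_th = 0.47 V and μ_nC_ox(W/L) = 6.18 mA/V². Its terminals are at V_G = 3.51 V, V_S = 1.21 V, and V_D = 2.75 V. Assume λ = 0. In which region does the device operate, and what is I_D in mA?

Triode; I_D = 10.1 mA

V_GS = V_G − V_S = 3.51 − 1.21 = 2.3 V; V_DS = V_D − V_S = 2.75 − 1.21 = 1.54 V.
V_ov = V_GS − V_th = 2.3 − 0.47 = 1.83 V.
Since V_DS = 1.54 V < V_ov = 1.83 V, the device is in the triode region.
I_D = k_n [V_ov · V_DS − ½ V_DS²] = 6.18 × [1.83 × 1.54 − 0.5 × 1.54²] = 10.1 mA.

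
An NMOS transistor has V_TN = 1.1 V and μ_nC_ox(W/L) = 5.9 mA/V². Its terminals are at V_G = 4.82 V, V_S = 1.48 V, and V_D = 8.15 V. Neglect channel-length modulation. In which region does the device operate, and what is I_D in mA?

V_GS = V_G − V_S = 4.82 − 1.48 = 3.34 V; V_DS = V_D − V_S = 8.15 − 1.48 = 6.67 V.
V_ov = V_GS − V_TN = 3.34 − 1.1 = 2.24 V.
Since V_DS = 6.67 V ≥ V_ov = 2.24 V, the device is in saturation.
I_D = ½ k_n V_ov² = 0.5 × 5.9 × 2.24² = 14.8 mA.

Saturation; I_D = 14.8 mA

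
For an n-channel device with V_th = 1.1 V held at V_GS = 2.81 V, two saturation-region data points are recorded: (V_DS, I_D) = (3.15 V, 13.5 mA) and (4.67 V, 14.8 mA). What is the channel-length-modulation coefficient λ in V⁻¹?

λ = 0.0791 V⁻¹

With V_GS fixed, I_D ∝ (1 + λ V_DS) in saturation, so I_D2/I_D1 = (1 + λ V_DS2)/(1 + λ V_DS1).
14.8/13.5 = 1.096 = (1 + 4.67 λ)/(1 + 3.15 λ).
Solving: λ (I_D1 V_DS2 − I_D2 V_DS1) = I_D2 − I_D1, so λ = (14.8 − 13.5) / (13.5 × 4.67 − 14.8 × 3.15) = 1.3 / 16.4 = 0.0791 V⁻¹.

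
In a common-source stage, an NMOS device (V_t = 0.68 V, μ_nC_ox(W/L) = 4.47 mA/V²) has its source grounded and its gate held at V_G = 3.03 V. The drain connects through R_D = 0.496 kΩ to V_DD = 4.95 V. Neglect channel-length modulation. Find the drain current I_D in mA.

I_D = 8.04 mA

V_GS = V_G = 3.03 V, so V_ov = 3.03 − 0.68 = 2.35 V.
Assume saturation: I_D = ½ k_n V_ov² = 0.5 × 4.47 × 2.35² = 12.3 mA, giving V_DS = V_DD − I_D R_D = 4.95 − 12.3 × 0.496 = -1.17 V.
But -1.17 V < V_ov = 2.35 V, so the device is actually in triode.
In triode I_D = k_n[V_ov V_DS − ½ V_DS²] and I_D = (V_DD − V_DS)/R_D. Equating: 1.11 V_DS² − 6.21 V_DS + 4.95 = 0, giving V_DS = 0.962 V (the root below V_ov).
I_D = (4.95 − 0.962) / 0.496 = 8.04 mA.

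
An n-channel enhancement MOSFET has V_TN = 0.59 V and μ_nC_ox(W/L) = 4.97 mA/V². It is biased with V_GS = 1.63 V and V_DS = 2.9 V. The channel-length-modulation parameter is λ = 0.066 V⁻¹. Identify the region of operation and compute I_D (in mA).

V_ov = V_GS − V_TN = 1.63 − 0.59 = 1.04 V.
Since V_DS = 2.9 V ≥ V_ov = 1.04 V, the device is in saturation.
I_D = ½ k_n V_ov² (1 + λ V_DS) = 0.5 × 4.97 × 1.04² × (1 + 0.066 × 2.9) = 3.2 mA.

Saturation; I_D = 3.20 mA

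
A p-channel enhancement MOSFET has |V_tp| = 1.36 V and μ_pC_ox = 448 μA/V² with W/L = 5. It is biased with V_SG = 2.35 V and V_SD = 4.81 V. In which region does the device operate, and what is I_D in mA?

k_p = μ_pC_ox · (W/L) = 2.24 mA/V².
V_ov = V_SG − |V_tp| = 2.35 − 1.36 = 0.99 V.
Since V_SD = 4.81 V ≥ V_ov = 0.99 V, the device is in saturation.
I_D = ½ k_p V_ov² = 0.5 × 2.24 × 0.99² = 1.1 mA.

Saturation; I_D = 1.10 mA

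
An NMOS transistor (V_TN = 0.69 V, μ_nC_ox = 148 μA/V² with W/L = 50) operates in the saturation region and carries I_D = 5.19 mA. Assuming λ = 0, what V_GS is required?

k_n = μ_nC_ox · (W/L) = 7.4 mA/V².
In saturation I_D = ½ k_n (V_GS − V_TN)², so V_GS − V_TN = √(2 I_D / k_n) = √(2 × 5.19 / 7.4) = 1.18 V.
V_GS = 0.69 + 1.18 = 1.87 V.

V_GS = 1.87 V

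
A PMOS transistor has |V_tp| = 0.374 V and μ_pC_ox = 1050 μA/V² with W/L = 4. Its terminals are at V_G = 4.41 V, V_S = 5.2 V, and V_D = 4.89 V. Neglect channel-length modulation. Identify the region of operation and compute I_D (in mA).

V_SG = V_S − V_G = 5.2 − 4.41 = 0.79 V; V_SD = V_S − V_D = 5.2 − 4.89 = 0.31 V.
k_p = μ_pC_ox · (W/L) = 4.2 mA/V².
V_ov = V_SG − |V_tp| = 0.79 − 0.374 = 0.416 V.
Since V_SD = 0.31 V < V_ov = 0.416 V, the device is in the triode region.
I_D = k_p [V_ov · V_SD − ½ V_SD²] = 4.2 × [0.416 × 0.31 − 0.5 × 0.31²] = 0.34 mA.

Triode; I_D = 0.340 mA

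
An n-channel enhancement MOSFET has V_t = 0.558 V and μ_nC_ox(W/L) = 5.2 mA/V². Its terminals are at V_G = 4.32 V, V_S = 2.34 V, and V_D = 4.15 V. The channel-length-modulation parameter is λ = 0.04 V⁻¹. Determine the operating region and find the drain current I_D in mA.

V_GS = V_G − V_S = 4.32 − 2.34 = 1.98 V; V_DS = V_D − V_S = 4.15 − 2.34 = 1.81 V.
V_ov = V_GS − V_t = 1.98 − 0.558 = 1.42 V.
Since V_DS = 1.81 V ≥ V_ov = 1.42 V, the device is in saturation.
I_D = ½ k_n V_ov² (1 + λ V_DS) = 0.5 × 5.2 × 1.42² × (1 + 0.04 × 1.81) = 5.64 mA.

Saturation; I_D = 5.64 mA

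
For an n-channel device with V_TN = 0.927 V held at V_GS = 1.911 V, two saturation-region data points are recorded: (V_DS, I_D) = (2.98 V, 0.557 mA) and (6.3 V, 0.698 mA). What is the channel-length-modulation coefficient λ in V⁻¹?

λ = 0.0987 V⁻¹

With V_GS fixed, I_D ∝ (1 + λ V_DS) in saturation, so I_D2/I_D1 = (1 + λ V_DS2)/(1 + λ V_DS1).
0.698/0.557 = 1.253 = (1 + 6.3 λ)/(1 + 2.98 λ).
Solving: λ (I_D1 V_DS2 − I_D2 V_DS1) = I_D2 − I_D1, so λ = (0.698 − 0.557) / (0.557 × 6.3 − 0.698 × 2.98) = 0.141 / 1.43 = 0.0987 V⁻¹.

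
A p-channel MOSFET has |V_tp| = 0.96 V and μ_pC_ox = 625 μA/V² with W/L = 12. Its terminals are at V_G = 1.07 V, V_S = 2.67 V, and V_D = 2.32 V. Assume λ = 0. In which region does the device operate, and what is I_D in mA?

Triode; I_D = 1.22 mA

V_SG = V_S − V_G = 2.67 − 1.07 = 1.6 V; V_SD = V_S − V_D = 2.67 − 2.32 = 0.35 V.
k_p = μ_pC_ox · (W/L) = 7.5 mA/V².
V_ov = V_SG − |V_tp| = 1.6 − 0.96 = 0.64 V.
Since V_SD = 0.35 V < V_ov = 0.64 V, the device is in the triode region.
I_D = k_p [V_ov · V_SD − ½ V_SD²] = 7.5 × [0.64 × 0.35 − 0.5 × 0.35²] = 1.22 mA.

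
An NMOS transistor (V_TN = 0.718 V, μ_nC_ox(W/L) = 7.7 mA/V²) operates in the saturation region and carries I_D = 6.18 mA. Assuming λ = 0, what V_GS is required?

V_GS = 1.98 V

In saturation I_D = ½ k_n (V_GS − V_TN)², so V_GS − V_TN = √(2 I_D / k_n) = √(2 × 6.18 / 7.7) = 1.27 V.
V_GS = 0.718 + 1.27 = 1.98 V.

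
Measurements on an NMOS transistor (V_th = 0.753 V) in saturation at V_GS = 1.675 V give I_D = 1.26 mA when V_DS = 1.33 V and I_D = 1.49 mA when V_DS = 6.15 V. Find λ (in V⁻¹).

λ = 0.0399 V⁻¹

With V_GS fixed, I_D ∝ (1 + λ V_DS) in saturation, so I_D2/I_D1 = (1 + λ V_DS2)/(1 + λ V_DS1).
1.49/1.26 = 1.183 = (1 + 6.15 λ)/(1 + 1.33 λ).
Solving: λ (I_D1 V_DS2 − I_D2 V_DS1) = I_D2 − I_D1, so λ = (1.49 − 1.26) / (1.26 × 6.15 − 1.49 × 1.33) = 0.23 / 5.77 = 0.0399 V⁻¹.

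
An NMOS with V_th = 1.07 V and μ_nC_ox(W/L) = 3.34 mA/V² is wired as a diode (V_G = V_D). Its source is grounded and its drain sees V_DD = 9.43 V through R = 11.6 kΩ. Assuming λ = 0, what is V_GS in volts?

V_GS = 1.70 V

With gate tied to drain, V_GS = V_DS ≥ V_GS − V_th, so the device is in saturation.
KCL at the drain: ½ k_n (V_GS − V_th)² = (V_DD − V_GS)/R.
Let x = V_GS − 1.07. Then 19.4 x² + x − 8.36 = 0, giving x = 0.632 V (positive root), so V_GS = 1.7 V.
I_D = (V_DD − V_GS)/R = (9.43 − 1.7) / 11.6 = 0.666 mA.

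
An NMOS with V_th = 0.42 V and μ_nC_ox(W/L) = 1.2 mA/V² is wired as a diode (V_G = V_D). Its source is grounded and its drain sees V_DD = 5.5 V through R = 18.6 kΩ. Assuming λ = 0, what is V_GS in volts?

V_GS = 1.05 V

With gate tied to drain, V_GS = V_DS ≥ V_GS − V_th, so the device is in saturation.
KCL at the drain: ½ k_n (V_GS − V_th)² = (V_DD − V_GS)/R.
Let x = V_GS − 0.42. Then 11.2 x² + x − 5.08 = 0, giving x = 0.631 V (positive root), so V_GS = 1.05 V.
I_D = (V_DD − V_GS)/R = (5.5 − 1.05) / 18.6 = 0.239 mA.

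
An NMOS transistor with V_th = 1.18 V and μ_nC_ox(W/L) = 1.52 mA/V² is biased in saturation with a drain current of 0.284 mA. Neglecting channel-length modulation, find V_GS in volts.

V_GS = 1.79 V

In saturation I_D = ½ k_n (V_GS − V_th)², so V_GS − V_th = √(2 I_D / k_n) = √(2 × 0.284 / 1.52) = 0.611 V.
V_GS = 1.18 + 0.611 = 1.79 V.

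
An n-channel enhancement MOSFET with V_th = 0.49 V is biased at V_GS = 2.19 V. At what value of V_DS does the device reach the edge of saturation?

The boundary between triode and saturation is V_DS = V_GS − V_th = V_ov.
V_ov = 2.19 − 0.49 = 1.7 V.

V_DS,sat = 1.70 V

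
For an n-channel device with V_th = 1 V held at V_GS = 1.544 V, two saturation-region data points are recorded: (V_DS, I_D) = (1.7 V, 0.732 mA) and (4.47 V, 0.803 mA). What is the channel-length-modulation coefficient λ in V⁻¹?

λ = 0.0372 V⁻¹

With V_GS fixed, I_D ∝ (1 + λ V_DS) in saturation, so I_D2/I_D1 = (1 + λ V_DS2)/(1 + λ V_DS1).
0.803/0.732 = 1.097 = (1 + 4.47 λ)/(1 + 1.7 λ).
Solving: λ (I_D1 V_DS2 − I_D2 V_DS1) = I_D2 − I_D1, so λ = (0.803 − 0.732) / (0.732 × 4.47 − 0.803 × 1.7) = 0.071 / 1.91 = 0.0372 V⁻¹.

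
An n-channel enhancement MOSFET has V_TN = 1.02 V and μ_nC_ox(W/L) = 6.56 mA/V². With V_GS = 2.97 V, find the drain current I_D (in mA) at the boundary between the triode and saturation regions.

At the boundary V_DS = V_ov = V_GS − V_TN = 2.97 − 1.02 = 1.95 V.
I_D = ½ k_n V_ov² = 0.5 × 6.56 × 1.95² = 12.5 mA.

I_D = 12.5 mA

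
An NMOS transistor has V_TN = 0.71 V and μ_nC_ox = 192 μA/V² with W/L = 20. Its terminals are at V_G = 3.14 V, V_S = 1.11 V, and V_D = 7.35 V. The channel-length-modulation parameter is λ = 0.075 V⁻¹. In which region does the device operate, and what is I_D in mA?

Saturation; I_D = 4.91 mA

V_GS = V_G − V_S = 3.14 − 1.11 = 2.03 V; V_DS = V_D − V_S = 7.35 − 1.11 = 6.24 V.
k_n = μ_nC_ox · (W/L) = 3.84 mA/V².
V_ov = V_GS − V_TN = 2.03 − 0.71 = 1.32 V.
Since V_DS = 6.24 V ≥ V_ov = 1.32 V, the device is in saturation.
I_D = ½ k_n V_ov² (1 + λ V_DS) = 0.5 × 3.84 × 1.32² × (1 + 0.075 × 6.24) = 4.91 mA.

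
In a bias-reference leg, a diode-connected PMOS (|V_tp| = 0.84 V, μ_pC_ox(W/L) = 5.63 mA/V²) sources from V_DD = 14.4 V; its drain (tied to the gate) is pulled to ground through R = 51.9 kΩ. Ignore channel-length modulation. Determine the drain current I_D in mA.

With gate tied to drain, V_SG = V_SD ≥ V_SG − |V_tp|, so the device is in saturation.
KCL at the drain: ½ k_p (V_SG − |V_tp|)² = (V_DD − V_SG)/R.
Let x = V_SG − 0.84. Then 146 x² + x − 13.56 = 0, giving x = 0.301 V (positive root), so V_SG = 1.14 V.
I_D = (V_DD − V_SG)/R = (14.4 − 1.14) / 51.9 = 0.255 mA.

I_D = 0.255 mA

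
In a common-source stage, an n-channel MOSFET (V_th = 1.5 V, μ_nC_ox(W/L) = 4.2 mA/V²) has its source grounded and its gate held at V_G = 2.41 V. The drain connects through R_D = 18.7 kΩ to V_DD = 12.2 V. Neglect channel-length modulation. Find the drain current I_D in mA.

V_GS = V_G = 2.41 V, so V_ov = 2.41 − 1.5 = 0.91 V.
Assume saturation: I_D = ½ k_n V_ov² = 0.5 × 4.2 × 0.91² = 1.74 mA, giving V_DS = V_DD − I_D R_D = 12.2 − 1.74 × 18.7 = -20.3 V.
But -20.3 V < V_ov = 0.91 V, so the device is actually in triode.
In triode I_D = k_n[V_ov V_DS − ½ V_DS²] and I_D = (V_DD − V_DS)/R_D. Equating: 39.3 V_DS² − 72.47 V_DS + 12.2 = 0, giving V_DS = 0.187 V (the root below V_ov).
I_D = (12.2 − 0.187) / 18.7 = 0.642 mA.

I_D = 0.642 mA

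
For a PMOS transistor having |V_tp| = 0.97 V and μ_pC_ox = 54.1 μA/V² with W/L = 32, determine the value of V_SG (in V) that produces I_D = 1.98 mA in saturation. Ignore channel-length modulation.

V_SG = 2.48 V

k_p = μ_pC_ox · (W/L) = 1.731 mA/V².
In saturation I_D = ½ k_p (V_SG − |V_tp|)², so V_SG − |V_tp| = √(2 I_D / k_p) = √(2 × 1.98 / 1.731) = 1.51 V.
V_SG = 0.97 + 1.51 = 2.48 V.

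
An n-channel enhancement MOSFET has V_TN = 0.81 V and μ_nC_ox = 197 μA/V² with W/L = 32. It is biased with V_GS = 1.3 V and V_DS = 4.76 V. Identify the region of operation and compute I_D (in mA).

k_n = μ_nC_ox · (W/L) = 6.304 mA/V².
V_ov = V_GS − V_TN = 1.3 − 0.81 = 0.49 V.
Since V_DS = 4.76 V ≥ V_ov = 0.49 V, the device is in saturation.
I_D = ½ k_n V_ov² = 0.5 × 6.304 × 0.49² = 0.757 mA.

Saturation; I_D = 0.757 mA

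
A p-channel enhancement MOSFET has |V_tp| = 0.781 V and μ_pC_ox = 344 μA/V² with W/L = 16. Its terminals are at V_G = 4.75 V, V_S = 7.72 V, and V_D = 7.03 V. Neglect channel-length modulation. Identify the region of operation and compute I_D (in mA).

Triode; I_D = 7.00 mA

V_SG = V_S − V_G = 7.72 − 4.75 = 2.97 V; V_SD = V_S − V_D = 7.72 − 7.03 = 0.69 V.
k_p = μ_pC_ox · (W/L) = 5.504 mA/V².
V_ov = V_SG − |V_tp| = 2.97 − 0.781 = 2.19 V.
Since V_SD = 0.69 V < V_ov = 2.19 V, the device is in the triode region.
I_D = k_p [V_ov · V_SD − ½ V_SD²] = 5.504 × [2.19 × 0.69 − 0.5 × 0.69²] = 7 mA.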